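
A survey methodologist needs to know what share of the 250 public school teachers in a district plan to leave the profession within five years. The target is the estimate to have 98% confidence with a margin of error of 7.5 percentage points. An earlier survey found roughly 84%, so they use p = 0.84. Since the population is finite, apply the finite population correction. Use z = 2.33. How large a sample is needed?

86

Unadjusted: n₀ = 2.33² × 0.84 × 0.16 / 0.075² ≈ 129.71, so n₀ = 130.
Finite population correction with N = 250: n = n₀ / (1 + (n₀−1)/N) = 130 / (1 + 129/250) = 130 / 1.5160 ≈ 85.75.
Rounding up, n = 86.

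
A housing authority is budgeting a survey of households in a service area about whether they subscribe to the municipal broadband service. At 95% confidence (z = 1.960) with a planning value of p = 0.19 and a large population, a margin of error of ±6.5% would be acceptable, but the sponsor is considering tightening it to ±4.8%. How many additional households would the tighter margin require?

At ±6.5%: n = 1.960² × 0.1539 / 0.065² ≈ 139.93 → 140.
At ±4.8%: n = 1.960² × 0.1539 / 0.048² ≈ 256.61 → 257.
Additional respondents: 257 − 140 = 117.

117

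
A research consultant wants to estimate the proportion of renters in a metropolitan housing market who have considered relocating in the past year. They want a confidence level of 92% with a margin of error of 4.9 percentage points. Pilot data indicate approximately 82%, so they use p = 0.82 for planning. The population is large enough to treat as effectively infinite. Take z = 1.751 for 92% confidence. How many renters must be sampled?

With p = 0.82, p(1−p) = 0.1476.
n = z²·p(1−p)/E² = 1.751² × 0.1476 / 0.049² = 3.0660 × 0.1476 / 0.002401 ≈ 188.48.
Rounding up gives n = 189.

189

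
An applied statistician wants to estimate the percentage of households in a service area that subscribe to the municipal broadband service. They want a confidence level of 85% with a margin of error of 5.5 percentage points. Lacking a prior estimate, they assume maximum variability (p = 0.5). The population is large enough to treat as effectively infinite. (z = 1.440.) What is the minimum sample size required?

172

With p = 0.5, p(1−p) = 0.25.
n = z²·p(1−p)/E² = 1.440² × 0.2500 / 0.055² = 2.0736 × 0.2500 / 0.003025 ≈ 171.37.
Rounding up gives n = 172.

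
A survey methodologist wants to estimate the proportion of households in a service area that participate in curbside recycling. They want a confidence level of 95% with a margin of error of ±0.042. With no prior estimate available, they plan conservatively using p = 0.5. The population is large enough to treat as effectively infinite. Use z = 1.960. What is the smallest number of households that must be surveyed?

With p = 0.5, p(1−p) = 0.25.
n = z²·p(1−p)/E² = 1.960² × 0.2500 / 0.042² = 3.8416 × 0.2500 / 0.001764 ≈ 544.44.
Rounding up gives n = 545.

545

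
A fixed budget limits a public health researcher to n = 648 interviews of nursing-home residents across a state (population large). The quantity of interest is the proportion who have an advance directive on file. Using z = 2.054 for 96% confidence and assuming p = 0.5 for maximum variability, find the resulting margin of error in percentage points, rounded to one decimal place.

4.0

SE(p̂) = √[p(1−p)/n] = √[0.2500/648] = 0.01964.
E = z × SE = 2.054 × 0.01964 = 0.04034, or 4.0 percentage points.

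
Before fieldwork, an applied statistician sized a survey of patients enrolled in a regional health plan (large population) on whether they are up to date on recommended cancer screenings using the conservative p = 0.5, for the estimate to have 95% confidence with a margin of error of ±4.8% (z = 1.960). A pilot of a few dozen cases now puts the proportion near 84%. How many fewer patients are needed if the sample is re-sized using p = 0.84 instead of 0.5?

192

Conservative (p = 0.5): n = 1.960² × 0.25 / 0.048² ≈ 416.84 → 417.
Using p = 0.84: p(1−p) = 0.1344, so n = 1.960² × 0.1344 / 0.048² ≈ 224.09 → 225.
Reduction: 417 − 225 = 192.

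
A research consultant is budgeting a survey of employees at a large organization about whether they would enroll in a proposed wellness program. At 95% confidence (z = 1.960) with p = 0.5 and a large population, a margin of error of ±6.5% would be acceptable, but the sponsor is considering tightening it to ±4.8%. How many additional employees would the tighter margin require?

At ±6.5%: n = 1.960² × 0.2500 / 0.065² ≈ 227.31 → 228.
At ±4.8%: n = 1.960² × 0.2500 / 0.048² ≈ 416.84 → 417.
Additional respondents: 417 − 228 = 189.

189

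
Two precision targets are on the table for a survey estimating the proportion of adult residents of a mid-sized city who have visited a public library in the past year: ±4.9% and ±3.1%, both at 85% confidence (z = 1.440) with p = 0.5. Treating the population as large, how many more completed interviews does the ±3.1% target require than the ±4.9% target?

At ±4.9%: n = 1.440² × 0.2500 / 0.049² ≈ 215.91 → 216.
At ±3.1%: n = 1.440² × 0.2500 / 0.031² ≈ 539.44 → 540.
Additional respondents: 540 − 216 = 324.

324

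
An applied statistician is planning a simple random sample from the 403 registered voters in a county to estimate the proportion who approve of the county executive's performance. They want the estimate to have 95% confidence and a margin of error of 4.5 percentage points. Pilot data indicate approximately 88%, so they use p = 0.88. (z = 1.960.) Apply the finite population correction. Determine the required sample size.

Unadjusted: n₀ = 1.960² × 0.88 × 0.12 / 0.045² ≈ 200.33, so n₀ = 201.
Finite population correction with N = 403: n = n₀ / (1 + (n₀−1)/N) = 201 / (1 + 200/403) = 201 / 1.4963 ≈ 134.33.
Rounding up, n = 135.

135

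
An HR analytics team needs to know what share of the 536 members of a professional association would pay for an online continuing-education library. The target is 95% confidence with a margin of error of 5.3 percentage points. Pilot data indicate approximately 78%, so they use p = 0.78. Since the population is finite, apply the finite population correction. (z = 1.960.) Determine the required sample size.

164

Unadjusted: n₀ = 1.960² × 0.78 × 0.22 / 0.053² ≈ 234.68, so n₀ = 235.
Finite population correction with N = 536: n = n₀ / (1 + (n₀−1)/N) = 235 / (1 + 234/536) = 235 / 1.4366 ≈ 163.58.
Rounding up, n = 164.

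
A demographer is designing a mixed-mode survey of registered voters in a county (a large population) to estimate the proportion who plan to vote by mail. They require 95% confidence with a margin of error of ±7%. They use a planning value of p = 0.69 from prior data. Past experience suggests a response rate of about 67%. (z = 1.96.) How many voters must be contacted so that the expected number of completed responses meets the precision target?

251

Completed interviews needed: n₀ = 1.96² × 0.2139 / 0.070² ≈ 167.70 → 168.
At a 67% response rate, contacts needed = 168 / 0.67 ≈ 250.75 → 251.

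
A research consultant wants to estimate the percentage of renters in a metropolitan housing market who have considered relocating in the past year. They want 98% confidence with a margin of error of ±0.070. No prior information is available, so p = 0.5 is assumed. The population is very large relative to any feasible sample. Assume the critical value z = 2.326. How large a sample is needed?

With p = 0.5, p(1−p) = 0.25.
n = z²·p(1−p)/E² = 2.326² × 0.2500 / 0.070² = 5.4103 × 0.2500 / 0.004900 ≈ 276.03.
Rounding up gives n = 277.

277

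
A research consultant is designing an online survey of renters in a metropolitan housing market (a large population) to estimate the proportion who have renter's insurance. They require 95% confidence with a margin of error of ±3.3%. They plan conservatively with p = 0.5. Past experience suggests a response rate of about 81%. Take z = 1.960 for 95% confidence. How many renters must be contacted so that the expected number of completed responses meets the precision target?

Completed interviews needed: n₀ = 1.960² × 0.2500 / 0.033² ≈ 881.91 → 882.
At an 81% response rate, contacts needed = 882 / 0.81 ≈ 1088.89 → 1089.

1089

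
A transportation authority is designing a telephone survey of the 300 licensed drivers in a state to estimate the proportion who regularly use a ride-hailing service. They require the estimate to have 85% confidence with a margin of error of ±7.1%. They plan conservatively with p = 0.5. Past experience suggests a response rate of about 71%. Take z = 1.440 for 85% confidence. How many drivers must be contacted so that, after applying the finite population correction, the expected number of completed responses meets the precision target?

Completed interviews needed (unadjusted): n₀ = 1.440² × 0.2500 / 0.071² ≈ 102.84 → 103.
FPC for N = 300: n = 103 / (1 + 102/300) = 103 / 1.3400 ≈ 76.87 → 77.
At a 71% response rate, contacts needed = 77 / 0.71 ≈ 108.45 → 109.

109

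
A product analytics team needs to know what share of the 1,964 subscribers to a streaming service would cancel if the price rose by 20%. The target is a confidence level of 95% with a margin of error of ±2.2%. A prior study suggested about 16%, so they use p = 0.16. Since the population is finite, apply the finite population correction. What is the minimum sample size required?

For 95% confidence, z = 1.960.
Unadjusted: n₀ = 1.960² × 0.16 × 0.84 / 0.022² ≈ 1066.76, so n₀ = 1067.
Finite population correction with N = 1,964: n = n₀ / (1 + (n₀−1)/N) = 1067 / (1 + 1066/1964) = 1067 / 1.5428 ≈ 691.61.
Rounding up, n = 692.

692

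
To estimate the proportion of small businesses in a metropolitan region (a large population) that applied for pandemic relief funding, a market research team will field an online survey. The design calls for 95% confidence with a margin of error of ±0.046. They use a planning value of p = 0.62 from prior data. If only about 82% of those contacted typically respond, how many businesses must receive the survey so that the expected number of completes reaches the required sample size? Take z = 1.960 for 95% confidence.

Completed interviews needed: n₀ = 1.960² × 0.2356 / 0.046² ≈ 427.73 → 428.
At an 82% response rate, contacts needed = 428 / 0.82 ≈ 521.95 → 522.

522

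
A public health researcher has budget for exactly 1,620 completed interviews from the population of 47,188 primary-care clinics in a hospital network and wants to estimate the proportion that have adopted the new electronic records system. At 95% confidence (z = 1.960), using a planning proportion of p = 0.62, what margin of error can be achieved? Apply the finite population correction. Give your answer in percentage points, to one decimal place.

Finite-population factor: (N−n)/(N−1) = (47188−1620)/(47188−1) = 0.9657.
SE(p̂) = √[p(1−p)/n · (N−n)/(N−1)] = √[0.2356/1620 × 0.9657] = 0.01185.
E = z × SE = 1.960 × 0.01185 = 0.02323 ≈ 2.3 percentage points.

2.3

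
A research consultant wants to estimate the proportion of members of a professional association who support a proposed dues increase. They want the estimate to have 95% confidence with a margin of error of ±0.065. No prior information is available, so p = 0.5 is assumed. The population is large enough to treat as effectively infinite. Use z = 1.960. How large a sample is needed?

228

With p = 0.5, p(1−p) = 0.25.
n = z²·p(1−p)/E² = 1.960² × 0.2500 / 0.065² = 3.8416 × 0.2500 / 0.004225 ≈ 227.31.
Rounding up gives n = 228.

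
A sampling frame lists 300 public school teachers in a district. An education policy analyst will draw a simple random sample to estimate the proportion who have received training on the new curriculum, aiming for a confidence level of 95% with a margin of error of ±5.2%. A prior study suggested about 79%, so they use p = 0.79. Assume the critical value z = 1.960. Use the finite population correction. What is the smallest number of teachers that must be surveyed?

Unadjusted: n₀ = 1.960² × 0.79 × 0.21 / 0.052² ≈ 235.70, so n₀ = 236.
Finite population correction with N = 300: n = n₀ / (1 + (n₀−1)/N) = 236 / (1 + 235/300) = 236 / 1.7833 ≈ 132.34.
Rounding up, n = 133.

133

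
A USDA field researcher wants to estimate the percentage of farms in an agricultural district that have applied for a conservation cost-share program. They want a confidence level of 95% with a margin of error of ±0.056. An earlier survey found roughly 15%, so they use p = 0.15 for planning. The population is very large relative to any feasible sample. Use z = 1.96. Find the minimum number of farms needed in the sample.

With p = 0.15, p(1−p) = 0.1275.
n = z²·p(1−p)/E² = 1.96² × 0.1275 / 0.056² = 3.8416 × 0.1275 / 0.003136 ≈ 156.19.
Rounding up gives n = 157.

157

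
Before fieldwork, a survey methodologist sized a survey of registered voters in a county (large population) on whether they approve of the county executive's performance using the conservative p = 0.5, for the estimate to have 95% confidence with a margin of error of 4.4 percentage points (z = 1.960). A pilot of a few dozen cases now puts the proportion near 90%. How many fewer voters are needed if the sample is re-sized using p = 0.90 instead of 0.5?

Conservative (p = 0.5): n = 1.960² × 0.25 / 0.044² ≈ 496.07 → 497.
Using p = 0.90: p(1−p) = 0.0900, so n = 1.960² × 0.0900 / 0.044² ≈ 178.59 → 179.
Reduction: 497 − 179 = 318.

318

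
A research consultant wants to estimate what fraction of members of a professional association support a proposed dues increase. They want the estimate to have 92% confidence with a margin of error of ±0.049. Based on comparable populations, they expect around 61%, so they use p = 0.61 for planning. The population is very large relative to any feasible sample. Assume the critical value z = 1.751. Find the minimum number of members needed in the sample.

304

With p = 0.61, p(1−p) = 0.2379.
n = z²·p(1−p)/E² = 1.751² × 0.2379 / 0.049² = 3.0660 × 0.2379 / 0.002401 ≈ 303.79.
Rounding up gives n = 304.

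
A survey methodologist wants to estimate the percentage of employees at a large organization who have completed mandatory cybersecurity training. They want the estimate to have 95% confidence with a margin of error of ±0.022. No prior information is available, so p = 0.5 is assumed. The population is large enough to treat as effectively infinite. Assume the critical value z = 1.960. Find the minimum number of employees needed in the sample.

1985

With p = 0.5, p(1−p) = 0.25.
n = z²·p(1−p)/E² = 1.960² × 0.2500 / 0.022² = 3.8416 × 0.2500 / 0.000484 ≈ 1984.30.
Rounding up gives n = 1985.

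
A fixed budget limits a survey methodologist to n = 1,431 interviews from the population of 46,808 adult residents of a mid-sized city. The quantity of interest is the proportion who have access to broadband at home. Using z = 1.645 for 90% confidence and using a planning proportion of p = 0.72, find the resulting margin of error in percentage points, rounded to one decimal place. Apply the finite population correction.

Finite-population factor: (N−n)/(N−1) = (46808−1431)/(46808−1) = 0.9694.
SE(p̂) = √[p(1−p)/n · (N−n)/(N−1)] = √[0.2016/1431 × 0.9694] = 0.01169.
E = z × SE = 1.645 × 0.01169 = 0.01922 ≈ 1.9 percentage points.

1.9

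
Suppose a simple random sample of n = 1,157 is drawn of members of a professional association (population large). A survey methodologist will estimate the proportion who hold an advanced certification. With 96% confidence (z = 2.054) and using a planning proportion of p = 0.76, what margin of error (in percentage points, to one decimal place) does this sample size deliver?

2.6

SE(p̂) = √[p(1−p)/n] = √[0.1824/1157] = 0.01256.
E = z × SE = 2.054 × 0.01256 = 0.02579, or 2.6 percentage points.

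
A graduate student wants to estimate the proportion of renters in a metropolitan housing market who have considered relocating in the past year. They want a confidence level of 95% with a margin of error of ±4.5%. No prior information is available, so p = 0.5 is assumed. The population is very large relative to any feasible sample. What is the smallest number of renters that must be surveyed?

475

For 95% confidence, z = 1.960.
With p = 0.5, p(1−p) = 0.25.
n = z²·p(1−p)/E² = 1.960² × 0.2500 / 0.045² = 3.8416 × 0.2500 / 0.002025 ≈ 474.27.
Rounding up gives n = 475.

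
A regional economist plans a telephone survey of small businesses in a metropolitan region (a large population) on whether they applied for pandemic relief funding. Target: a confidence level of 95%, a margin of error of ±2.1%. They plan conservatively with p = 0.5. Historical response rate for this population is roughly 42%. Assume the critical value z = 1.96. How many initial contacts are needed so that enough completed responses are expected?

Completed interviews needed: n₀ = 1.96² × 0.2500 / 0.021² ≈ 2177.78 → 2178.
At a 42% response rate, contacts needed = 2178 / 0.42 ≈ 5185.71 → 5186.

5186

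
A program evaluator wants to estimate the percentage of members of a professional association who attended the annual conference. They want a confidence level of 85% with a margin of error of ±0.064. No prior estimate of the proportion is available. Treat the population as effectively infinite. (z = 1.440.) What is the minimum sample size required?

127

With no prior estimate, use p = 0.5, giving p(1−p) = 0.25.
n = z²·p(1−p)/E² = 1.440² × 0.2500 / 0.064² = 2.0736 × 0.2500 / 0.004096 ≈ 126.56.
Rounding up gives n = 127.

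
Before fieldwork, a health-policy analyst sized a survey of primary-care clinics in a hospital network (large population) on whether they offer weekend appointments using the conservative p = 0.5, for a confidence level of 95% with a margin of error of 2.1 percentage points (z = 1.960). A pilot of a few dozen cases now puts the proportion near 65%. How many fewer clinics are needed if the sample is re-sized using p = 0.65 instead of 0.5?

Conservative (p = 0.5): n = 1.960² × 0.25 / 0.021² ≈ 2177.78 → 2178.
Using p = 0.65: p(1−p) = 0.2275, so n = 1.960² × 0.2275 / 0.021² ≈ 1981.78 → 1982.
Reduction: 2178 − 1982 = 196.

196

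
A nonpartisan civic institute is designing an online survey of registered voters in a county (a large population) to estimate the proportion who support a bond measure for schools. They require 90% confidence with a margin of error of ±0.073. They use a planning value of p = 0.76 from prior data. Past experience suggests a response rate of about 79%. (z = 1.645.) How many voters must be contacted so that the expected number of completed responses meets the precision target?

Completed interviews needed: n₀ = 1.645² × 0.1824 / 0.073² ≈ 92.62 → 93.
At a 79% response rate, contacts needed = 93 / 0.79 ≈ 117.72 → 118.

118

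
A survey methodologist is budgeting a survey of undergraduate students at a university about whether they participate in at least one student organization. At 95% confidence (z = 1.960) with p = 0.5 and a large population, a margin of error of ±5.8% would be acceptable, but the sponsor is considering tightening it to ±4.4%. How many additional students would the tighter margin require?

At ±5.8%: n = 1.960² × 0.2500 / 0.058² ≈ 285.49 → 286.
At ±4.4%: n = 1.960² × 0.2500 / 0.044² ≈ 496.07 → 497.
Additional respondents: 497 − 286 = 211.

211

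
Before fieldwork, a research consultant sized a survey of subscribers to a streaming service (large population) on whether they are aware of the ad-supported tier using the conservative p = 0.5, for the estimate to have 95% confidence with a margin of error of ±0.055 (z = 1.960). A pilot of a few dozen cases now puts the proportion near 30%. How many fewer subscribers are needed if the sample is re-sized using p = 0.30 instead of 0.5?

51

Conservative (p = 0.5): n = 1.960² × 0.25 / 0.055² ≈ 317.49 → 318.
Using p = 0.30: p(1−p) = 0.2100, so n = 1.960² × 0.2100 / 0.055² ≈ 266.69 → 267.
Reduction: 318 − 267 = 51.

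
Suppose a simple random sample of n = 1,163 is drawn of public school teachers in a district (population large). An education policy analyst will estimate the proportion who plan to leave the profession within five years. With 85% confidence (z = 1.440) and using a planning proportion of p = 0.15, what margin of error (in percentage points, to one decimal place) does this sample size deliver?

1.5

SE(p̂) = √[p(1−p)/n] = √[0.1275/1163] = 0.01047.
E = z × SE = 1.440 × 0.01047 = 0.01508, or 1.5 percentage points.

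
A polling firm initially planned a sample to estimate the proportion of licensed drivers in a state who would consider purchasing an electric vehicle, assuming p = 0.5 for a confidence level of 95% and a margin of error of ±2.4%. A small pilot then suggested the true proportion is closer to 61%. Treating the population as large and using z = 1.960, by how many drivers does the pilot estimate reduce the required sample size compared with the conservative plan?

Conservative (p = 0.5): n = 1.960² × 0.25 / 0.024² ≈ 1667.36 → 1668.
Using p = 0.61: p(1−p) = 0.2379, so n = 1.960² × 0.2379 / 0.024² ≈ 1586.66 → 1587.
Reduction: 1668 − 1587 = 81.

81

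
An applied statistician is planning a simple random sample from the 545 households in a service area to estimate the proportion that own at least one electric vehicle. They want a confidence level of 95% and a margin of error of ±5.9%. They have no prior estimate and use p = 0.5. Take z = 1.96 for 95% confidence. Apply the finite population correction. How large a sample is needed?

Unadjusted: n₀ = 1.96² × 0.50 × 0.50 / 0.059² ≈ 275.90, so n₀ = 276.
Finite population correction with N = 545: n = n₀ / (1 + (n₀−1)/N) = 276 / (1 + 275/545) = 276 / 1.5046 ≈ 183.44.
Rounding up, n = 184.

184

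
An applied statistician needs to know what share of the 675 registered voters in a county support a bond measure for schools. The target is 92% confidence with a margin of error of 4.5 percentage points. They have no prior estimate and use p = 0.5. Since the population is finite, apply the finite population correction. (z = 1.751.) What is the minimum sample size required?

Unadjusted: n₀ = 1.751² × 0.50 × 0.50 / 0.045² ≈ 378.52, so n₀ = 379.
Finite population correction with N = 675: n = n₀ / (1 + (n₀−1)/N) = 379 / (1 + 378/675) = 379 / 1.5600 ≈ 242.95.
Rounding up, n = 243.

243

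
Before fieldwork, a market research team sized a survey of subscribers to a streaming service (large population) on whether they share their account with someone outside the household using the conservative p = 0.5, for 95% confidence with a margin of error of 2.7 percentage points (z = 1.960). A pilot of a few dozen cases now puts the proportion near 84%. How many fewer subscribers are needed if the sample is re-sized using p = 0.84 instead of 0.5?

609

Conservative (p = 0.5): n = 1.960² × 0.25 / 0.027² ≈ 1317.42 → 1318.
Using p = 0.84: p(1−p) = 0.1344, so n = 1.960² × 0.1344 / 0.027² ≈ 708.25 → 709.
Reduction: 1318 − 709 = 609.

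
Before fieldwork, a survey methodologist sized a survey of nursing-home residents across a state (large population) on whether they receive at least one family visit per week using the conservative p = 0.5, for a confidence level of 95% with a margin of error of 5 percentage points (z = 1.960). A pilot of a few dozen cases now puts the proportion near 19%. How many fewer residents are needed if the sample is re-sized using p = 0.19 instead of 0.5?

Conservative (p = 0.5): n = 1.960² × 0.25 / 0.050² ≈ 384.16 → 385.
Using p = 0.19: p(1−p) = 0.1539, so n = 1.960² × 0.1539 / 0.050² ≈ 236.49 → 237.
Reduction: 385 − 237 = 148.

148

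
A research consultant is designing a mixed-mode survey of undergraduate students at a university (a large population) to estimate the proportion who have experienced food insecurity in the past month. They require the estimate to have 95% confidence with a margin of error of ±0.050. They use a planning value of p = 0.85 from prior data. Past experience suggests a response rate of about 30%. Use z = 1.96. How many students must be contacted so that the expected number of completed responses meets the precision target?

654

Completed interviews needed: n₀ = 1.96² × 0.1275 / 0.050² ≈ 195.92 → 196.
At a 30% response rate, contacts needed = 196 / 0.30 ≈ 653.33 → 654.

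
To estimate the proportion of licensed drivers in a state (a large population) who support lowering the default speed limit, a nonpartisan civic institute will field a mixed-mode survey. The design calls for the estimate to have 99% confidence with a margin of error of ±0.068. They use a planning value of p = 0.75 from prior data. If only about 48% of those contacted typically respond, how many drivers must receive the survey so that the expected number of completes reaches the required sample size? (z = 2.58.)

Completed interviews needed: n₀ = 2.58² × 0.1875 / 0.068² ≈ 269.91 → 270.
At a 48% response rate, contacts needed = 270 / 0.48 ≈ 562.50 → 563.

563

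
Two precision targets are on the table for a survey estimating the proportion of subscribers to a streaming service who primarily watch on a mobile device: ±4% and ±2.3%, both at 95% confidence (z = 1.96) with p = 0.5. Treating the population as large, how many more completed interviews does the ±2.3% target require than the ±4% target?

At ±4%: n = 1.96² × 0.2500 / 0.040² ≈ 600.25 → 601.
At ±2.3%: n = 1.96² × 0.2500 / 0.023² ≈ 1815.50 → 1816.
Additional respondents: 1816 − 601 = 1215.

1215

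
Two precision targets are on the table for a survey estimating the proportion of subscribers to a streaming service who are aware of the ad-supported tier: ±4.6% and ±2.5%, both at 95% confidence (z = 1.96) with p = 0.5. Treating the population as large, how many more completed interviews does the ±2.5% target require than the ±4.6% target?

At ±4.6%: n = 1.96² × 0.2500 / 0.046² ≈ 453.88 → 454.
At ±2.5%: n = 1.96² × 0.2500 / 0.025² ≈ 1536.64 → 1537.
Additional respondents: 1537 − 454 = 1083.

1083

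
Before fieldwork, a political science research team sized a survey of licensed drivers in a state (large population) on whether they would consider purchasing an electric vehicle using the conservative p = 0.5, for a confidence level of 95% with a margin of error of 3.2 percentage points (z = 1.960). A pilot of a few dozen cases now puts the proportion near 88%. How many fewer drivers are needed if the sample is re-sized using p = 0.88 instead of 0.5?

541

Conservative (p = 0.5): n = 1.960² × 0.25 / 0.032² ≈ 937.89 → 938.
Using p = 0.88: p(1−p) = 0.1056, so n = 1.960² × 0.1056 / 0.032² ≈ 396.16 → 397.
Reduction: 938 − 397 = 541.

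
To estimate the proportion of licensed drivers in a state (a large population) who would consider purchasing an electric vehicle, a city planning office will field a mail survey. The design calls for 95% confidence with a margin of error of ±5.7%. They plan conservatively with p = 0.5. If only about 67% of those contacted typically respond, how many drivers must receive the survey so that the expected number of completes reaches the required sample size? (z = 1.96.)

442

Completed interviews needed: n₀ = 1.96² × 0.2500 / 0.057² ≈ 295.60 → 296.
At a 67% response rate, contacts needed = 296 / 0.67 ≈ 441.79 → 442.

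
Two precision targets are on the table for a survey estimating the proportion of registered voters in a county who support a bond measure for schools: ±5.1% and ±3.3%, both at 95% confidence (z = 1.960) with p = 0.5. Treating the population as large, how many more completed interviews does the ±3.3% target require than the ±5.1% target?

512

At ±5.1%: n = 1.960² × 0.2500 / 0.051² ≈ 369.24 → 370.
At ±3.3%: n = 1.960² × 0.2500 / 0.033² ≈ 881.91 → 882.
Additional respondents: 882 − 370 = 512.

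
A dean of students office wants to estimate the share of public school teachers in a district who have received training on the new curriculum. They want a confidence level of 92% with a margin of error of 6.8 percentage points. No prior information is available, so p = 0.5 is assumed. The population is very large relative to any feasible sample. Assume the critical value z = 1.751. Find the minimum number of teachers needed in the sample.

With p = 0.5, p(1−p) = 0.25.
n = z²·p(1−p)/E² = 1.751² × 0.2500 / 0.068² = 3.0660 × 0.2500 / 0.004624 ≈ 165.77.
Rounding up gives n = 166.

166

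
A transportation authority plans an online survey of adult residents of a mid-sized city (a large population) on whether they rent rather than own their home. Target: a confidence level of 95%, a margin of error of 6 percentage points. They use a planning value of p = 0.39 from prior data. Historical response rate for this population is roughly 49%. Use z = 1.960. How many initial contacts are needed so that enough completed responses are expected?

Completed interviews needed: n₀ = 1.960² × 0.2379 / 0.060² ≈ 253.87 → 254.
At a 49% response rate, contacts needed = 254 / 0.49 ≈ 518.37 → 519.

519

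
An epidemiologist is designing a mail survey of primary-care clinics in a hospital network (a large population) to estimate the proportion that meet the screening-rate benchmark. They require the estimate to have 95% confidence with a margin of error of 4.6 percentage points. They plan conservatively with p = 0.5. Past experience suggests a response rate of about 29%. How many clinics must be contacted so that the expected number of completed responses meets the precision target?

1566

For 95% confidence, z = 1.96.
Completed interviews needed: n₀ = 1.96² × 0.2500 / 0.046² ≈ 453.88 → 454.
At a 29% response rate, contacts needed = 454 / 0.29 ≈ 1565.52 → 1566.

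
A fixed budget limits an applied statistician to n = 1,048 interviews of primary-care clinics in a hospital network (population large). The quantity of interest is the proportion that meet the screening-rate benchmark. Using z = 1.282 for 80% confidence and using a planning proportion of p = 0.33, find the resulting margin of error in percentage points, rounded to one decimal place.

SE(p̂) = √[p(1−p)/n] = √[0.2211/1048] = 0.01452.
E = z × SE = 1.282 × 0.01452 = 0.01862, or 1.9 percentage points.

1.9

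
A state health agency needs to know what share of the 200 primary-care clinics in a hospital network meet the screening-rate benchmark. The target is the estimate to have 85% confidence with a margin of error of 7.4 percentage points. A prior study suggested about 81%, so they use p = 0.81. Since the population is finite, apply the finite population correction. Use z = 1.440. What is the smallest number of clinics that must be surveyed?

Unadjusted: n₀ = 1.440² × 0.81 × 0.19 / 0.074² ≈ 58.28, so n₀ = 59.
Finite population correction with N = 200: n = n₀ / (1 + (n₀−1)/N) = 59 / (1 + 58/200) = 59 / 1.2900 ≈ 45.74.
Rounding up, n = 46.

46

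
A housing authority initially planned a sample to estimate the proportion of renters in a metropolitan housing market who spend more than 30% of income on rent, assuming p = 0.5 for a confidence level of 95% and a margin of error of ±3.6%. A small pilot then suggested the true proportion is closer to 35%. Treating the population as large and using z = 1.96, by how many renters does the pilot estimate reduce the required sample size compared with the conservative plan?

Conservative (p = 0.5): n = 1.96² × 0.25 / 0.036² ≈ 741.05 → 742.
Using p = 0.35: p(1−p) = 0.2275, so n = 1.96² × 0.2275 / 0.036² ≈ 674.35 → 675.
Reduction: 742 − 675 = 67.

67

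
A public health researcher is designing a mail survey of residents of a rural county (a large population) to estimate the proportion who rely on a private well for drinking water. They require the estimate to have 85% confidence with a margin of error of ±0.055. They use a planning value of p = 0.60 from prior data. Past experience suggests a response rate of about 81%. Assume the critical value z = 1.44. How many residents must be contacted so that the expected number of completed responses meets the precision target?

204

Completed interviews needed: n₀ = 1.44² × 0.2400 / 0.055² ≈ 164.52 → 165.
At an 81% response rate, contacts needed = 165 / 0.81 ≈ 203.70 → 204.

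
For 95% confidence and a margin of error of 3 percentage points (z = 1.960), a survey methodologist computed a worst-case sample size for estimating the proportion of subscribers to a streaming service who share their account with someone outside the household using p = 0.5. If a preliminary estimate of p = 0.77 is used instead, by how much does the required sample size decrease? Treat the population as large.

Conservative (p = 0.5): n = 1.960² × 0.25 / 0.030² ≈ 1067.11 → 1068.
Using p = 0.77: p(1−p) = 0.1771, so n = 1.960² × 0.1771 / 0.030² ≈ 755.94 → 756.
Reduction: 1068 − 756 = 312.

312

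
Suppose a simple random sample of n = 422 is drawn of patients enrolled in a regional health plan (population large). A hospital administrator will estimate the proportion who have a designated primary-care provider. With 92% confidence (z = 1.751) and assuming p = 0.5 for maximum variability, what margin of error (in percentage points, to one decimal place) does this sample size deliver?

4.3

SE(p̂) = √[p(1−p)/n] = √[0.2500/422] = 0.02434.
E = z × SE = 1.751 × 0.02434 = 0.04262, or 4.3 percentage points.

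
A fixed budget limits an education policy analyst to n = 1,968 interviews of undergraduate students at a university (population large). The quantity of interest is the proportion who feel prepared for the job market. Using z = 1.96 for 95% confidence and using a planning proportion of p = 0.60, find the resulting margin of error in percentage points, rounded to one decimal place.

2.2

SE(p̂) = √[p(1−p)/n] = √[0.2400/1968] = 0.01104.
E = z × SE = 1.96 × 0.01104 = 0.02164, or 2.2 percentage points.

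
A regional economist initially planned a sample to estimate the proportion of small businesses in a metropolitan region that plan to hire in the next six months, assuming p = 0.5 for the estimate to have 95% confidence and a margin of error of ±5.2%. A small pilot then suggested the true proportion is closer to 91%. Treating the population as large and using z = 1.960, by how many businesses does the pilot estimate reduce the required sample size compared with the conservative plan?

Conservative (p = 0.5): n = 1.960² × 0.25 / 0.052² ≈ 355.18 → 356.
Using p = 0.91: p(1−p) = 0.0819, so n = 1.960² × 0.0819 / 0.052² ≈ 116.36 → 117.
Reduction: 356 − 117 = 239.

239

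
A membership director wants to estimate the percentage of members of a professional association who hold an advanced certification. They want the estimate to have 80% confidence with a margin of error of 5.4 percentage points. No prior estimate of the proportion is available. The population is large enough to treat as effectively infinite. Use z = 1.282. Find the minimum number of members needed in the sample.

With no prior estimate, use p = 0.5, giving p(1−p) = 0.25.
n = z²·p(1−p)/E² = 1.282² × 0.2500 / 0.054² = 1.6435 × 0.2500 / 0.002916 ≈ 140.91.
Rounding up gives n = 141.

141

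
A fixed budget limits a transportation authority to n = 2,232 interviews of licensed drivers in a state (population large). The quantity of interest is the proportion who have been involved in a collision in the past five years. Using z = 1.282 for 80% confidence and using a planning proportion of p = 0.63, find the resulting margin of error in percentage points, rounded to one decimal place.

SE(p̂) = √[p(1−p)/n] = √[0.2331/2232] = 0.01022.
E = z × SE = 1.282 × 0.01022 = 0.01310, or 1.3 percentage points.

1.3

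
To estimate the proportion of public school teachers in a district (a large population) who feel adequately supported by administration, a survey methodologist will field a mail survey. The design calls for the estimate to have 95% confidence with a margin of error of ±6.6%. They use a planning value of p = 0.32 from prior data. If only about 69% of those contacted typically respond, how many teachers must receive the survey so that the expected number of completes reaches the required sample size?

For 95% confidence, z = 1.960.
Completed interviews needed: n₀ = 1.960² × 0.2176 / 0.066² ≈ 191.90 → 192.
At a 69% response rate, contacts needed = 192 / 0.69 ≈ 278.26 → 279.

279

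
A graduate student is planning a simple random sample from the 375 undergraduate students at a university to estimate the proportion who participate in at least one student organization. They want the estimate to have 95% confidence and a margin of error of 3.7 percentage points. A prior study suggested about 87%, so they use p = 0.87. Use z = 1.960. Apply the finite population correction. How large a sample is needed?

Unadjusted: n₀ = 1.960² × 0.87 × 0.13 / 0.037² ≈ 317.37, so n₀ = 318.
Finite population correction with N = 375: n = n₀ / (1 + (n₀−1)/N) = 318 / (1 + 317/375) = 318 / 1.8453 ≈ 172.33.
Rounding up, n = 173.

173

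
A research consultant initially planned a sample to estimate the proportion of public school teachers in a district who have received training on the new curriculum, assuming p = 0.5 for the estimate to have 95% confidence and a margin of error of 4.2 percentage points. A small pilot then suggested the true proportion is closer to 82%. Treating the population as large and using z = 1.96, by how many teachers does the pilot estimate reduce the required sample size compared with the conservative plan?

Conservative (p = 0.5): n = 1.96² × 0.25 / 0.042² ≈ 544.44 → 545.
Using p = 0.82: p(1−p) = 0.1476, so n = 1.96² × 0.1476 / 0.042² ≈ 321.44 → 322.
Reduction: 545 − 322 = 223.

223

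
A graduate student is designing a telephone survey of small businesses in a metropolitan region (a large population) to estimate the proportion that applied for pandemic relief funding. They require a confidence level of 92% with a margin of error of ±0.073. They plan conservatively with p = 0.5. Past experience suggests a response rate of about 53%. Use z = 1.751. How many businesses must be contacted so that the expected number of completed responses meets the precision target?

272

Completed interviews needed: n₀ = 1.751² × 0.2500 / 0.073² ≈ 143.84 → 144.
At a 53% response rate, contacts needed = 144 / 0.53 ≈ 271.70 → 272.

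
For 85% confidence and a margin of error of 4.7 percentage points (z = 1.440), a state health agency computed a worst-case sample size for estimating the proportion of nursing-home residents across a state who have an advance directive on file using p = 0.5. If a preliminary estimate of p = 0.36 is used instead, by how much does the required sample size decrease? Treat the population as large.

Conservative (p = 0.5): n = 1.440² × 0.25 / 0.047² ≈ 234.68 → 235.
Using p = 0.36: p(1−p) = 0.2304, so n = 1.440² × 0.2304 / 0.047² ≈ 216.28 → 217.
Reduction: 235 − 217 = 18.

18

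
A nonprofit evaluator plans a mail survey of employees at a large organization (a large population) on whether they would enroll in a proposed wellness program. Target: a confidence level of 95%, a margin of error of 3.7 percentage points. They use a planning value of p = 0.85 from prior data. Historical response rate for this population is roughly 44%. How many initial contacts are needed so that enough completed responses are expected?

For 95% confidence, z = 1.960.
Completed interviews needed: n₀ = 1.960² × 0.1275 / 0.037² ≈ 357.78 → 358.
At a 44% response rate, contacts needed = 358 / 0.44 ≈ 813.64 → 814.

814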